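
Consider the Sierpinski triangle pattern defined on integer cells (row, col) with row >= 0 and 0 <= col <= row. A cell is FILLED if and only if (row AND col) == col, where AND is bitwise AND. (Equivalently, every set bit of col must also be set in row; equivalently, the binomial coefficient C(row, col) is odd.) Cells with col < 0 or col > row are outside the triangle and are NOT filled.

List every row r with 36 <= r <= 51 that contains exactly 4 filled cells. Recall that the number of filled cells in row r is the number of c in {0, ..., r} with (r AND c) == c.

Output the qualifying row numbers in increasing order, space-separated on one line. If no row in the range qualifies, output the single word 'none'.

Row r has 2^popcount(r) filled cells, so we need popcount(r) = log2(4) = 2.
Scan r = 36..51 and keep those with exactly 2 one-bits:
r=36=100100 popcount=2 -> KEEP
r=37=100101 popcount=3 -> skip
r=38=100110 popcount=3 -> skip
r=39=100111 popcount=4 -> skip
r=40=101000 popcount=2 -> KEEP
r=41=101001 popcount=3 -> skip
r=42=101010 popcount=3 -> skip
r=43=101011 popcount=4 -> skip
r=44=101100 popcount=3 -> skip
r=45=101101 popcount=4 -> skip
r=46=101110 popcount=4 -> skip
r=47=101111 popcount=5 -> skip
r=48=110000 popcount=2 -> KEEP
r=49=110001 popcount=3 -> skip
r=50=110010 popcount=3 -> skip
r=51=110011 popcount=4 -> skip
Kept rows: 36 40 48

Answer: 36 40 48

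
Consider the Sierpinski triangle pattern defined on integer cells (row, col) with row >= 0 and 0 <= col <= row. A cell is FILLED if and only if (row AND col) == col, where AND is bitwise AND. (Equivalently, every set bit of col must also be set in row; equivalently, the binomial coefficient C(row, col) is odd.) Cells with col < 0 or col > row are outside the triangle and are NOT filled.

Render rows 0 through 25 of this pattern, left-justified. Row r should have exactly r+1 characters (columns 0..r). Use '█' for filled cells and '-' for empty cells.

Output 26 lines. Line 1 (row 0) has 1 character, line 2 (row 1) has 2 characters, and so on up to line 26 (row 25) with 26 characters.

Answer: █
██
█-█
████
█---█
██--██
█-█-█-█
████████
█-------█
██------██
█-█-----█-█
████----████
█---█---█---█
██--██--██--██
█-█-█-█-█-█-█-█
████████████████
█---------------█
██--------------██
█-█-------------█-█
████------------████
█---█-----------█---█
██--██----------██--██
█-█-█-█---------█-█-█-█
████████--------████████
█-------█-------█-------█
██------██------██------██

Derivation:
r0=0: █
r1=1: ██
r2=10: █-█
r3=11: ████
r4=100: █---█
r5=101: ██--██
r6=110: █-█-█-█
r7=111: ████████
r8=1000: █-------█
r9=1001: ██------██
r10=1010: █-█-----█-█
r11=1011: ████----████
r12=1100: █---█---█---█
r13=1101: ██--██--██--██
r14=1110: █-█-█-█-█-█-█-█
r15=1111: ████████████████
r16=10000: █---------------█
r17=10001: ██--------------██
r18=10010: █-█-------------█-█
r19=10011: ████------------████
r20=10100: █---█-----------█---█
r21=10101: ██--██----------██--██
r22=10110: █-█-█-█---------█-█-█-█
r23=10111: ████████--------████████
r24=11000: █-------█-------█-------█
r25=11001: ██------██------██------██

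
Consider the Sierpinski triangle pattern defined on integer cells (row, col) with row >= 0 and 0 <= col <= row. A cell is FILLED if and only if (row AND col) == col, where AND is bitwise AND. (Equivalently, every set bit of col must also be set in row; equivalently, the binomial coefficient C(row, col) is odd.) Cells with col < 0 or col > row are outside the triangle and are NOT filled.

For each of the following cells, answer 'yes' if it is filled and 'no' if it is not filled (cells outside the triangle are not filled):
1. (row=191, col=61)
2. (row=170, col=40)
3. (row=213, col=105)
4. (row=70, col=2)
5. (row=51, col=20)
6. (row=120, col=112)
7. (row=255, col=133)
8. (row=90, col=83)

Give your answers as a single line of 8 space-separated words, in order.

(191,61): row=0b10111111, col=0b111101, row AND col = 0b111101 = 61; 61 == 61 -> filled
(170,40): row=0b10101010, col=0b101000, row AND col = 0b101000 = 40; 40 == 40 -> filled
(213,105): row=0b11010101, col=0b1101001, row AND col = 0b1000001 = 65; 65 != 105 -> empty
(70,2): row=0b1000110, col=0b10, row AND col = 0b10 = 2; 2 == 2 -> filled
(51,20): row=0b110011, col=0b10100, row AND col = 0b10000 = 16; 16 != 20 -> empty
(120,112): row=0b1111000, col=0b1110000, row AND col = 0b1110000 = 112; 112 == 112 -> filled
(255,133): row=0b11111111, col=0b10000101, row AND col = 0b10000101 = 133; 133 == 133 -> filled
(90,83): row=0b1011010, col=0b1010011, row AND col = 0b1010010 = 82; 82 != 83 -> empty

Answer: yes yes no yes no yes yes no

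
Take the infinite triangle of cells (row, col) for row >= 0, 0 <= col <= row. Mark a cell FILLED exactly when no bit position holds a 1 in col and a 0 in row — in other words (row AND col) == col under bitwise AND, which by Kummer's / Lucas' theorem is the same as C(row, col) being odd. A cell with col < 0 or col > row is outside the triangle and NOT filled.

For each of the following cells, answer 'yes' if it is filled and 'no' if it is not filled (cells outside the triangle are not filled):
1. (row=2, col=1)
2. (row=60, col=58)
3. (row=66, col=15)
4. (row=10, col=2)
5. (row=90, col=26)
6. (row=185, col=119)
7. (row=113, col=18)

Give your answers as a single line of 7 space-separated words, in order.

Answer: no no no yes yes no no

Derivation:
(2,1): row=0b10, col=0b1, row AND col = 0b0 = 0; 0 != 1 -> empty
(60,58): row=0b111100, col=0b111010, row AND col = 0b111000 = 56; 56 != 58 -> empty
(66,15): row=0b1000010, col=0b1111, row AND col = 0b10 = 2; 2 != 15 -> empty
(10,2): row=0b1010, col=0b10, row AND col = 0b10 = 2; 2 == 2 -> filled
(90,26): row=0b1011010, col=0b11010, row AND col = 0b11010 = 26; 26 == 26 -> filled
(185,119): row=0b10111001, col=0b1110111, row AND col = 0b110001 = 49; 49 != 119 -> empty
(113,18): row=0b1110001, col=0b10010, row AND col = 0b10000 = 16; 16 != 18 -> empty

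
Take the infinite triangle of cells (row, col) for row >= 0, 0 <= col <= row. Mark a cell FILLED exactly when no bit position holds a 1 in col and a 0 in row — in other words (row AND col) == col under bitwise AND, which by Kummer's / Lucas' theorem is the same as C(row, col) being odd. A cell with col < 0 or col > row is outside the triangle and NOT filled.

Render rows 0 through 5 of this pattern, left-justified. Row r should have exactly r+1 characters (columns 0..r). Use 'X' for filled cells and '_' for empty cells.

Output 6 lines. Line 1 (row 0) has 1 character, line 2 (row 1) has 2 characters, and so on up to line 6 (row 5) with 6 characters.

Answer: X
XX
X_X
XXXX
X___X
XX__XX

Derivation:
r0=0: X
r1=1: XX
r2=10: X_X
r3=11: XXXX
r4=100: X___X
r5=101: XX__XX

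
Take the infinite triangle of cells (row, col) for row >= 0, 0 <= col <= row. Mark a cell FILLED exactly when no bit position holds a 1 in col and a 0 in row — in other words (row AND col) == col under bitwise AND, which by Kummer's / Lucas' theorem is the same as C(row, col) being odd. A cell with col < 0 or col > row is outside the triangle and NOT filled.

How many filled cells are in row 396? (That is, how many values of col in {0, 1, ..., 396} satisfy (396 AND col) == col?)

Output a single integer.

Answer: 16

Derivation:
396 in binary = 110001100
popcount(396) = number of 1-bits in 110001100 = 4
A col c satisfies (396 AND c) == c iff every set bit of c is also set in 396; each of the 4 set bits of 396 can independently be on or off in c.
count = 2^4 = 16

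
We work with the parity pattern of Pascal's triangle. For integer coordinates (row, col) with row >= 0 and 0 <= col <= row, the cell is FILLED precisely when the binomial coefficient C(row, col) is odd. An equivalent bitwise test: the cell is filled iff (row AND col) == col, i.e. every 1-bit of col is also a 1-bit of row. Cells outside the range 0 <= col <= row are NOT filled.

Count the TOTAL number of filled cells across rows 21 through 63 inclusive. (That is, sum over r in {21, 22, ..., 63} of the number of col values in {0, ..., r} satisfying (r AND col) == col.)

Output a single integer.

r21=10101 pc3: +8 =8
r22=10110 pc3: +8 =16
r23=10111 pc4: +16 =32
r24=11000 pc2: +4 =36
r25=11001 pc3: +8 =44
r26=11010 pc3: +8 =52
r27=11011 pc4: +16 =68
r28=11100 pc3: +8 =76
r29=11101 pc4: +16 =92
r30=11110 pc4: +16 =108
r31=11111 pc5: +32 =140
r32=100000 pc1: +2 =142
r33=100001 pc2: +4 =146
r34=100010 pc2: +4 =150
r35=100011 pc3: +8 =158
r36=100100 pc2: +4 =162
r37=100101 pc3: +8 =170
r38=100110 pc3: +8 =178
r39=100111 pc4: +16 =194
r40=101000 pc2: +4 =198
r41=101001 pc3: +8 =206
r42=101010 pc3: +8 =214
r43=101011 pc4: +16 =230
r44=101100 pc3: +8 =238
r45=101101 pc4: +16 =254
r46=101110 pc4: +16 =270
r47=101111 pc5: +32 =302
r48=110000 pc2: +4 =306
r49=110001 pc3: +8 =314
r50=110010 pc3: +8 =322
r51=110011 pc4: +16 =338
r52=110100 pc3: +8 =346
r53=110101 pc4: +16 =362
r54=110110 pc4: +16 =378
r55=110111 pc5: +32 =410
r56=111000 pc3: +8 =418
r57=111001 pc4: +16 =434
r58=111010 pc4: +16 =450
r59=111011 pc5: +32 =482
r60=111100 pc4: +16 =498
r61=111101 pc5: +32 =530
r62=111110 pc5: +32 =562
r63=111111 pc6: +64 =626

Answer: 626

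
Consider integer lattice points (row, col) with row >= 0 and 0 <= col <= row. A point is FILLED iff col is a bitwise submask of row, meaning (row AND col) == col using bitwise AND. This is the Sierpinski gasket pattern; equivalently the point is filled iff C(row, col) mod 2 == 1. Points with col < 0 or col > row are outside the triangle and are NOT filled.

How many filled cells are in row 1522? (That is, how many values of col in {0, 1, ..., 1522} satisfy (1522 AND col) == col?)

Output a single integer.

1522 in binary = 10111110010
popcount(1522) = number of 1-bits in 10111110010 = 7
A col c satisfies (1522 AND c) == c iff every set bit of c is also set in 1522; each of the 7 set bits of 1522 can independently be on or off in c.
count = 2^7 = 128

Answer: 128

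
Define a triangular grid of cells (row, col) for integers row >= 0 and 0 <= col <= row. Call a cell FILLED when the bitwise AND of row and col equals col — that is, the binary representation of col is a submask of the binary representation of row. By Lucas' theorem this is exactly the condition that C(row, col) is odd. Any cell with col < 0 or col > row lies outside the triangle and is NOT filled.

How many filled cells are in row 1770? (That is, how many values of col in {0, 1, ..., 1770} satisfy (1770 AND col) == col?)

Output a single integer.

1770 in binary = 11011101010
popcount(1770) = number of 1-bits in 11011101010 = 7
A col c satisfies (1770 AND c) == c iff every set bit of c is also set in 1770; each of the 7 set bits of 1770 can independently be on or off in c.
count = 2^7 = 128

Answer: 128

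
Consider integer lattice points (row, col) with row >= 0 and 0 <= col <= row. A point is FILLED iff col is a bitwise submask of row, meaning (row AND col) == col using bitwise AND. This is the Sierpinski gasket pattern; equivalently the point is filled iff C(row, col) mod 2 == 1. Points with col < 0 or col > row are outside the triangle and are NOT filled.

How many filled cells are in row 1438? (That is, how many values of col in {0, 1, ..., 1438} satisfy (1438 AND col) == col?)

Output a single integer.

1438 in binary = 10110011110
popcount(1438) = number of 1-bits in 10110011110 = 7
A col c satisfies (1438 AND c) == c iff every set bit of c is also set in 1438; each of the 7 set bits of 1438 can independently be on or off in c.
count = 2^7 = 128

Answer: 128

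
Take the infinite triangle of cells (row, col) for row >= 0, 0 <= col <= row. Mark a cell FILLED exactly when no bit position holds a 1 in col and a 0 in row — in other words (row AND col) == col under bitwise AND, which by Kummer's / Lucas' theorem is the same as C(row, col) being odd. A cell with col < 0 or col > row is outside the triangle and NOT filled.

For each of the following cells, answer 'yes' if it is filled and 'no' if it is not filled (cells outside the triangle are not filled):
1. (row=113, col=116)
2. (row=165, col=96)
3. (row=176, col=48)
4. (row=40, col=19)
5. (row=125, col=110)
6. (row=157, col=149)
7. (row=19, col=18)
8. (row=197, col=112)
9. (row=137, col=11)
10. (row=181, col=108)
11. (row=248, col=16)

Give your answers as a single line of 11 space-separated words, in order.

Answer: no no yes no no yes yes no no no yes

Derivation:
(113,116): col outside [0, 113] -> not filled
(165,96): row=0b10100101, col=0b1100000, row AND col = 0b100000 = 32; 32 != 96 -> empty
(176,48): row=0b10110000, col=0b110000, row AND col = 0b110000 = 48; 48 == 48 -> filled
(40,19): row=0b101000, col=0b10011, row AND col = 0b0 = 0; 0 != 19 -> empty
(125,110): row=0b1111101, col=0b1101110, row AND col = 0b1101100 = 108; 108 != 110 -> empty
(157,149): row=0b10011101, col=0b10010101, row AND col = 0b10010101 = 149; 149 == 149 -> filled
(19,18): row=0b10011, col=0b10010, row AND col = 0b10010 = 18; 18 == 18 -> filled
(197,112): row=0b11000101, col=0b1110000, row AND col = 0b1000000 = 64; 64 != 112 -> empty
(137,11): row=0b10001001, col=0b1011, row AND col = 0b1001 = 9; 9 != 11 -> empty
(181,108): row=0b10110101, col=0b1101100, row AND col = 0b100100 = 36; 36 != 108 -> empty
(248,16): row=0b11111000, col=0b10000, row AND col = 0b10000 = 16; 16 == 16 -> filled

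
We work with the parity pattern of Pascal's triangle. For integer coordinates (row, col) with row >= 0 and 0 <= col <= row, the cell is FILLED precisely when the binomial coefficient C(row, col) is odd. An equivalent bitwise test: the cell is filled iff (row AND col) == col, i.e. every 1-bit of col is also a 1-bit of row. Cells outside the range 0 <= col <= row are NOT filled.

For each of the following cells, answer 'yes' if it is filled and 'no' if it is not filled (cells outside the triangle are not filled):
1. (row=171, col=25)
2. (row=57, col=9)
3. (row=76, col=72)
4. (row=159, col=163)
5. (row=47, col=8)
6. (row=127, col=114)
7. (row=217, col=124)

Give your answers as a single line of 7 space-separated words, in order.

Answer: no yes yes no yes yes no

Derivation:
(171,25): row=0b10101011, col=0b11001, row AND col = 0b1001 = 9; 9 != 25 -> empty
(57,9): row=0b111001, col=0b1001, row AND col = 0b1001 = 9; 9 == 9 -> filled
(76,72): row=0b1001100, col=0b1001000, row AND col = 0b1001000 = 72; 72 == 72 -> filled
(159,163): col outside [0, 159] -> not filled
(47,8): row=0b101111, col=0b1000, row AND col = 0b1000 = 8; 8 == 8 -> filled
(127,114): row=0b1111111, col=0b1110010, row AND col = 0b1110010 = 114; 114 == 114 -> filled
(217,124): row=0b11011001, col=0b1111100, row AND col = 0b1011000 = 88; 88 != 124 -> empty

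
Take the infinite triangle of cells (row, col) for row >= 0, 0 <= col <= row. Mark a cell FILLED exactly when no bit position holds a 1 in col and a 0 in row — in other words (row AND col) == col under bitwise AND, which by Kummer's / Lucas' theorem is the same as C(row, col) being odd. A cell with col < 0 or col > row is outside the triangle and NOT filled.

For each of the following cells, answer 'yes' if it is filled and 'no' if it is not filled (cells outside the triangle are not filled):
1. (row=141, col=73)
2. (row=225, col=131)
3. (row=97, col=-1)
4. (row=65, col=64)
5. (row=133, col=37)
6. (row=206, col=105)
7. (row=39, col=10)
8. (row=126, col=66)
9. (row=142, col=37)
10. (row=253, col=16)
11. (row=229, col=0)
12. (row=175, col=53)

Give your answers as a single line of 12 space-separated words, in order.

Answer: no no no yes no no no yes no yes yes no

Derivation:
(141,73): row=0b10001101, col=0b1001001, row AND col = 0b1001 = 9; 9 != 73 -> empty
(225,131): row=0b11100001, col=0b10000011, row AND col = 0b10000001 = 129; 129 != 131 -> empty
(97,-1): col outside [0, 97] -> not filled
(65,64): row=0b1000001, col=0b1000000, row AND col = 0b1000000 = 64; 64 == 64 -> filled
(133,37): row=0b10000101, col=0b100101, row AND col = 0b101 = 5; 5 != 37 -> empty
(206,105): row=0b11001110, col=0b1101001, row AND col = 0b1001000 = 72; 72 != 105 -> empty
(39,10): row=0b100111, col=0b1010, row AND col = 0b10 = 2; 2 != 10 -> empty
(126,66): row=0b1111110, col=0b1000010, row AND col = 0b1000010 = 66; 66 == 66 -> filled
(142,37): row=0b10001110, col=0b100101, row AND col = 0b100 = 4; 4 != 37 -> empty
(253,16): row=0b11111101, col=0b10000, row AND col = 0b10000 = 16; 16 == 16 -> filled
(229,0): row=0b11100101, col=0b0, row AND col = 0b0 = 0; 0 == 0 -> filled
(175,53): row=0b10101111, col=0b110101, row AND col = 0b100101 = 37; 37 != 53 -> empty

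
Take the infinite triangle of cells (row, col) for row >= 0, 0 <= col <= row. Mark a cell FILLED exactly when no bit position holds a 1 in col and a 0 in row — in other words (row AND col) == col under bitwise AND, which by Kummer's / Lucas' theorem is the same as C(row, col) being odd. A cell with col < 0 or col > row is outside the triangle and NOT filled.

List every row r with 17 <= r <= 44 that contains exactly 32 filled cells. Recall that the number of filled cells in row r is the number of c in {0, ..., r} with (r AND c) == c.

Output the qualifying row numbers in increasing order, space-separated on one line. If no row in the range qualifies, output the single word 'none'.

Answer: 31

Derivation:
Row r has 2^popcount(r) filled cells, so we need popcount(r) = log2(32) = 5.
Scan r = 17..44 and keep those with exactly 5 one-bits:
r=17=10001 popcount=2 -> skip
r=18=10010 popcount=2 -> skip
r=19=10011 popcount=3 -> skip
r=20=10100 popcount=2 -> skip
r=21=10101 popcount=3 -> skip
r=22=10110 popcount=3 -> skip
r=23=10111 popcount=4 -> skip
r=24=11000 popcount=2 -> skip
r=25=11001 popcount=3 -> skip
r=26=11010 popcount=3 -> skip
r=27=11011 popcount=4 -> skip
r=28=11100 popcount=3 -> skip
r=29=11101 popcount=4 -> skip
r=30=11110 popcount=4 -> skip
r=31=11111 popcount=5 -> KEEP
r=32=100000 popcount=1 -> skip
r=33=100001 popcount=2 -> skip
r=34=100010 popcount=2 -> skip
r=35=100011 popcount=3 -> skip
r=36=100100 popcount=2 -> skip
r=37=100101 popcount=3 -> skip
r=38=100110 popcount=3 -> skip
r=39=100111 popcount=4 -> skip
r=40=101000 popcount=2 -> skip
r=41=101001 popcount=3 -> skip
r=42=101010 popcount=3 -> skip
r=43=101011 popcount=4 -> skip
r=44=101100 popcount=3 -> skip
Kept rows: 31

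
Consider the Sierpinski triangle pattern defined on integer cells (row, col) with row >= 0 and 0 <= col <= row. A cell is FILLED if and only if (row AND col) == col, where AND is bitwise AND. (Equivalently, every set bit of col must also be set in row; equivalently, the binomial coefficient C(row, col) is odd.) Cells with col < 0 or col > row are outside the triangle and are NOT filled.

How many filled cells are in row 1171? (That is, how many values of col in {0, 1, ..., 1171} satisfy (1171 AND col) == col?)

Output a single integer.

Answer: 32

Derivation:
1171 in binary = 10010010011
popcount(1171) = number of 1-bits in 10010010011 = 5
A col c satisfies (1171 AND c) == c iff every set bit of c is also set in 1171; each of the 5 set bits of 1171 can independently be on or off in c.
count = 2^5 = 32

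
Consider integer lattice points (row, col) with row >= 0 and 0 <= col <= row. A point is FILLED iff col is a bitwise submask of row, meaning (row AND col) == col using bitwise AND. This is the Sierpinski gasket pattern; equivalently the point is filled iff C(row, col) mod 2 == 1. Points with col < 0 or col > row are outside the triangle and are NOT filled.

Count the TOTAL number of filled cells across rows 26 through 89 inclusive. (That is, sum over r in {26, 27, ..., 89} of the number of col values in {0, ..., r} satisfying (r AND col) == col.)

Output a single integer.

Answer: 876

Derivation:
r26=11010 pc3: +8 =8
r27=11011 pc4: +16 =24
r28=11100 pc3: +8 =32
r29=11101 pc4: +16 =48
r30=11110 pc4: +16 =64
r31=11111 pc5: +32 =96
r32=100000 pc1: +2 =98
r33=100001 pc2: +4 =102
r34=100010 pc2: +4 =106
r35=100011 pc3: +8 =114
r36=100100 pc2: +4 =118
r37=100101 pc3: +8 =126
r38=100110 pc3: +8 =134
r39=100111 pc4: +16 =150
r40=101000 pc2: +4 =154
r41=101001 pc3: +8 =162
r42=101010 pc3: +8 =170
r43=101011 pc4: +16 =186
r44=101100 pc3: +8 =194
r45=101101 pc4: +16 =210
r46=101110 pc4: +16 =226
r47=101111 pc5: +32 =258
r48=110000 pc2: +4 =262
r49=110001 pc3: +8 =270
r50=110010 pc3: +8 =278
r51=110011 pc4: +16 =294
r52=110100 pc3: +8 =302
r53=110101 pc4: +16 =318
r54=110110 pc4: +16 =334
r55=110111 pc5: +32 =366
r56=111000 pc3: +8 =374
r57=111001 pc4: +16 =390
r58=111010 pc4: +16 =406
r59=111011 pc5: +32 =438
r60=111100 pc4: +16 =454
r61=111101 pc5: +32 =486
r62=111110 pc5: +32 =518
r63=111111 pc6: +64 =582
r64=1000000 pc1: +2 =584
r65=1000001 pc2: +4 =588
r66=1000010 pc2: +4 =592
r67=1000011 pc3: +8 =600
r68=1000100 pc2: +4 =604
r69=1000101 pc3: +8 =612
r70=1000110 pc3: +8 =620
r71=1000111 pc4: +16 =636
r72=1001000 pc2: +4 =640
r73=1001001 pc3: +8 =648
r74=1001010 pc3: +8 =656
r75=1001011 pc4: +16 =672
r76=1001100 pc3: +8 =680
r77=1001101 pc4: +16 =696
r78=1001110 pc4: +16 =712
r79=1001111 pc5: +32 =744
r80=1010000 pc2: +4 =748
r81=1010001 pc3: +8 =756
r82=1010010 pc3: +8 =764
r83=1010011 pc4: +16 =780
r84=1010100 pc3: +8 =788
r85=1010101 pc4: +16 =804
r86=1010110 pc4: +16 =820
r87=1010111 pc5: +32 =852
r88=1011000 pc3: +8 =860
r89=1011001 pc4: +16 =876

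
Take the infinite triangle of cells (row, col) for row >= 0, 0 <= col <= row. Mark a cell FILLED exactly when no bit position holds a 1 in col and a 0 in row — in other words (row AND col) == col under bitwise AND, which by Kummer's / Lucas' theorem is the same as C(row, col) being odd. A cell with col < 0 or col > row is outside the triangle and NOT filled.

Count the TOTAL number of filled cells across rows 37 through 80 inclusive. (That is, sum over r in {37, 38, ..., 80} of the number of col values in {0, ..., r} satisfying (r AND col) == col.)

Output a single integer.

Answer: 630

Derivation:
r37=100101 pc3: +8 =8
r38=100110 pc3: +8 =16
r39=100111 pc4: +16 =32
r40=101000 pc2: +4 =36
r41=101001 pc3: +8 =44
r42=101010 pc3: +8 =52
r43=101011 pc4: +16 =68
r44=101100 pc3: +8 =76
r45=101101 pc4: +16 =92
r46=101110 pc4: +16 =108
r47=101111 pc5: +32 =140
r48=110000 pc2: +4 =144
r49=110001 pc3: +8 =152
r50=110010 pc3: +8 =160
r51=110011 pc4: +16 =176
r52=110100 pc3: +8 =184
r53=110101 pc4: +16 =200
r54=110110 pc4: +16 =216
r55=110111 pc5: +32 =248
r56=111000 pc3: +8 =256
r57=111001 pc4: +16 =272
r58=111010 pc4: +16 =288
r59=111011 pc5: +32 =320
r60=111100 pc4: +16 =336
r61=111101 pc5: +32 =368
r62=111110 pc5: +32 =400
r63=111111 pc6: +64 =464
r64=1000000 pc1: +2 =466
r65=1000001 pc2: +4 =470
r66=1000010 pc2: +4 =474
r67=1000011 pc3: +8 =482
r68=1000100 pc2: +4 =486
r69=1000101 pc3: +8 =494
r70=1000110 pc3: +8 =502
r71=1000111 pc4: +16 =518
r72=1001000 pc2: +4 =522
r73=1001001 pc3: +8 =530
r74=1001010 pc3: +8 =538
r75=1001011 pc4: +16 =554
r76=1001100 pc3: +8 =562
r77=1001101 pc4: +16 =578
r78=1001110 pc4: +16 =594
r79=1001111 pc5: +32 =626
r80=1010000 pc2: +4 =630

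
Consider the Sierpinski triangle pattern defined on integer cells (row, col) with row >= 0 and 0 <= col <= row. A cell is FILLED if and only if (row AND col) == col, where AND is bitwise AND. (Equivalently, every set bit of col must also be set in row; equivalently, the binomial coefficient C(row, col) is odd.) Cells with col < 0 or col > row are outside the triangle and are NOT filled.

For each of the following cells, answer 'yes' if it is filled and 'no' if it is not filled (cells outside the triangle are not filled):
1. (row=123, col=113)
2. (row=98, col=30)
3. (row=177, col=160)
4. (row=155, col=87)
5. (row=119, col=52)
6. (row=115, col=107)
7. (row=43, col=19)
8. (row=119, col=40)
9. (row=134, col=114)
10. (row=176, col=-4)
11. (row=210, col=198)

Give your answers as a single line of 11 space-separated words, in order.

Answer: yes no yes no yes no no no no no no

Derivation:
(123,113): row=0b1111011, col=0b1110001, row AND col = 0b1110001 = 113; 113 == 113 -> filled
(98,30): row=0b1100010, col=0b11110, row AND col = 0b10 = 2; 2 != 30 -> empty
(177,160): row=0b10110001, col=0b10100000, row AND col = 0b10100000 = 160; 160 == 160 -> filled
(155,87): row=0b10011011, col=0b1010111, row AND col = 0b10011 = 19; 19 != 87 -> empty
(119,52): row=0b1110111, col=0b110100, row AND col = 0b110100 = 52; 52 == 52 -> filled
(115,107): row=0b1110011, col=0b1101011, row AND col = 0b1100011 = 99; 99 != 107 -> empty
(43,19): row=0b101011, col=0b10011, row AND col = 0b11 = 3; 3 != 19 -> empty
(119,40): row=0b1110111, col=0b101000, row AND col = 0b100000 = 32; 32 != 40 -> empty
(134,114): row=0b10000110, col=0b1110010, row AND col = 0b10 = 2; 2 != 114 -> empty
(176,-4): col outside [0, 176] -> not filled
(210,198): row=0b11010010, col=0b11000110, row AND col = 0b11000010 = 194; 194 != 198 -> empty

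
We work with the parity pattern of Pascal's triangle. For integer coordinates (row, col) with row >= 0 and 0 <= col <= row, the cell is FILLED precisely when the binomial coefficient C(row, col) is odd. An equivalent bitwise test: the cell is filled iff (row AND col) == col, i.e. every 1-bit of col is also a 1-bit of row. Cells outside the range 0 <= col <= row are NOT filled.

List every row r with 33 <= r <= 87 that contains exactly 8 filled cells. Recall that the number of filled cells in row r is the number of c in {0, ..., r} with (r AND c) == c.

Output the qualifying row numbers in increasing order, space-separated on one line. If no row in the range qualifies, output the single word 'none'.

Answer: 35 37 38 41 42 44 49 50 52 56 67 69 70 73 74 76 81 82 84

Derivation:
Row r has 2^popcount(r) filled cells, so we need popcount(r) = log2(8) = 3.
Scan r = 33..87 and keep those with exactly 3 one-bits:
r=33=100001 popcount=2 -> skip
r=34=100010 popcount=2 -> skip
r=35=100011 popcount=3 -> KEEP
r=36=100100 popcount=2 -> skip
r=37=100101 popcount=3 -> KEEP
r=38=100110 popcount=3 -> KEEP
r=39=100111 popcount=4 -> skip
r=40=101000 popcount=2 -> skip
r=41=101001 popcount=3 -> KEEP
r=42=101010 popcount=3 -> KEEP
r=43=101011 popcount=4 -> skip
r=44=101100 popcount=3 -> KEEP
r=45=101101 popcount=4 -> skip
r=46=101110 popcount=4 -> skip
r=47=101111 popcount=5 -> skip
r=48=110000 popcount=2 -> skip
r=49=110001 popcount=3 -> KEEP
r=50=110010 popcount=3 -> KEEP
r=51=110011 popcount=4 -> skip
r=52=110100 popcount=3 -> KEEP
r=53=110101 popcount=4 -> skip
r=54=110110 popcount=4 -> skip
r=55=110111 popcount=5 -> skip
r=56=111000 popcount=3 -> KEEP
r=57=111001 popcount=4 -> skip
r=58=111010 popcount=4 -> skip
r=59=111011 popcount=5 -> skip
r=60=111100 popcount=4 -> skip
r=61=111101 popcount=5 -> skip
r=62=111110 popcount=5 -> skip
r=63=111111 popcount=6 -> skip
r=64=1000000 popcount=1 -> skip
r=65=1000001 popcount=2 -> skip
r=66=1000010 popcount=2 -> skip
r=67=1000011 popcount=3 -> KEEP
r=68=1000100 popcount=2 -> skip
r=69=1000101 popcount=3 -> KEEP
r=70=1000110 popcount=3 -> KEEP
r=71=1000111 popcount=4 -> skip
r=72=1001000 popcount=2 -> skip
r=73=1001001 popcount=3 -> KEEP
r=74=1001010 popcount=3 -> KEEP
r=75=1001011 popcount=4 -> skip
r=76=1001100 popcount=3 -> KEEP
r=77=1001101 popcount=4 -> skip
r=78=1001110 popcount=4 -> skip
r=79=1001111 popcount=5 -> skip
r=80=1010000 popcount=2 -> skip
r=81=1010001 popcount=3 -> KEEP
r=82=1010010 popcount=3 -> KEEP
r=83=1010011 popcount=4 -> skip
r=84=1010100 popcount=3 -> KEEP
r=85=1010101 popcount=4 -> skip
r=86=1010110 popcount=4 -> skip
r=87=1010111 popcount=5 -> skip
Kept rows: 35 37 38 41 42 44 49 50 52 56 67 69 70 73 74 76 81 82 84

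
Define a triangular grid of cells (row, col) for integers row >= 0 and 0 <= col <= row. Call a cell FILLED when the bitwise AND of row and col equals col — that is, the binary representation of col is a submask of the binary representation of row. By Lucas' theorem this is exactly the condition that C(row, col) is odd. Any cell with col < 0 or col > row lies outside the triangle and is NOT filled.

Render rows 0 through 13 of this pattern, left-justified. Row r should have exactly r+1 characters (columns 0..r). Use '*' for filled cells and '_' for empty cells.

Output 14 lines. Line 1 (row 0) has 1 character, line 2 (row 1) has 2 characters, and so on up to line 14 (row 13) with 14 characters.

Answer: *
**
*_*
****
*___*
**__**
*_*_*_*
********
*_______*
**______**
*_*_____*_*
****____****
*___*___*___*
**__**__**__**

Derivation:
r0=0: *
r1=1: **
r2=10: *_*
r3=11: ****
r4=100: *___*
r5=101: **__**
r6=110: *_*_*_*
r7=111: ********
r8=1000: *_______*
r9=1001: **______**
r10=1010: *_*_____*_*
r11=1011: ****____****
r12=1100: *___*___*___*
r13=1101: **__**__**__**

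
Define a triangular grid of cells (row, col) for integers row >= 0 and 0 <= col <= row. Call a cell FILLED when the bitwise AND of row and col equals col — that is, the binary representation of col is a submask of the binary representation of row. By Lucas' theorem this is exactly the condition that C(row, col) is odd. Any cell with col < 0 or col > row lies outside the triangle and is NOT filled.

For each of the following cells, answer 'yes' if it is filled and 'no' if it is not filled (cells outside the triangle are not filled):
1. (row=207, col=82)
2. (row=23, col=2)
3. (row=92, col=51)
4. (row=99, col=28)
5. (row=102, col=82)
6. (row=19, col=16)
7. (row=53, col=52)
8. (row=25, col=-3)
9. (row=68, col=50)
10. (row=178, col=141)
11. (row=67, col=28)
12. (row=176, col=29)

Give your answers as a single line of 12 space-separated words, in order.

(207,82): row=0b11001111, col=0b1010010, row AND col = 0b1000010 = 66; 66 != 82 -> empty
(23,2): row=0b10111, col=0b10, row AND col = 0b10 = 2; 2 == 2 -> filled
(92,51): row=0b1011100, col=0b110011, row AND col = 0b10000 = 16; 16 != 51 -> empty
(99,28): row=0b1100011, col=0b11100, row AND col = 0b0 = 0; 0 != 28 -> empty
(102,82): row=0b1100110, col=0b1010010, row AND col = 0b1000010 = 66; 66 != 82 -> empty
(19,16): row=0b10011, col=0b10000, row AND col = 0b10000 = 16; 16 == 16 -> filled
(53,52): row=0b110101, col=0b110100, row AND col = 0b110100 = 52; 52 == 52 -> filled
(25,-3): col outside [0, 25] -> not filled
(68,50): row=0b1000100, col=0b110010, row AND col = 0b0 = 0; 0 != 50 -> empty
(178,141): row=0b10110010, col=0b10001101, row AND col = 0b10000000 = 128; 128 != 141 -> empty
(67,28): row=0b1000011, col=0b11100, row AND col = 0b0 = 0; 0 != 28 -> empty
(176,29): row=0b10110000, col=0b11101, row AND col = 0b10000 = 16; 16 != 29 -> empty

Answer: no yes no no no yes yes no no no no no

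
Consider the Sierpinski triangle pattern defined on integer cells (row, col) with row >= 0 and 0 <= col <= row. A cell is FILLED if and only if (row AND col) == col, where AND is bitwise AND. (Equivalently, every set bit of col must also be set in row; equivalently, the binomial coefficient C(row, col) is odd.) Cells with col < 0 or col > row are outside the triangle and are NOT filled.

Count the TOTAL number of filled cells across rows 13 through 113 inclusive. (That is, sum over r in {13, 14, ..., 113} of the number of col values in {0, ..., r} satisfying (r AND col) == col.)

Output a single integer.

r13=1101 pc3: +8 =8
r14=1110 pc3: +8 =16
r15=1111 pc4: +16 =32
r16=10000 pc1: +2 =34
r17=10001 pc2: +4 =38
r18=10010 pc2: +4 =42
r19=10011 pc3: +8 =50
r20=10100 pc2: +4 =54
r21=10101 pc3: +8 =62
r22=10110 pc3: +8 =70
r23=10111 pc4: +16 =86
r24=11000 pc2: +4 =90
r25=11001 pc3: +8 =98
r26=11010 pc3: +8 =106
r27=11011 pc4: +16 =122
r28=11100 pc3: +8 =130
r29=11101 pc4: +16 =146
r30=11110 pc4: +16 =162
r31=11111 pc5: +32 =194
r32=100000 pc1: +2 =196
r33=100001 pc2: +4 =200
r34=100010 pc2: +4 =204
r35=100011 pc3: +8 =212
r36=100100 pc2: +4 =216
r37=100101 pc3: +8 =224
r38=100110 pc3: +8 =232
r39=100111 pc4: +16 =248
r40=101000 pc2: +4 =252
r41=101001 pc3: +8 =260
r42=101010 pc3: +8 =268
r43=101011 pc4: +16 =284
r44=101100 pc3: +8 =292
r45=101101 pc4: +16 =308
r46=101110 pc4: +16 =324
r47=101111 pc5: +32 =356
r48=110000 pc2: +4 =360
r49=110001 pc3: +8 =368
r50=110010 pc3: +8 =376
r51=110011 pc4: +16 =392
r52=110100 pc3: +8 =400
r53=110101 pc4: +16 =416
r54=110110 pc4: +16 =432
r55=110111 pc5: +32 =464
r56=111000 pc3: +8 =472
r57=111001 pc4: +16 =488
r58=111010 pc4: +16 =504
r59=111011 pc5: +32 =536
r60=111100 pc4: +16 =552
r61=111101 pc5: +32 =584
r62=111110 pc5: +32 =616
r63=111111 pc6: +64 =680
r64=1000000 pc1: +2 =682
r65=1000001 pc2: +4 =686
r66=1000010 pc2: +4 =690
r67=1000011 pc3: +8 =698
r68=1000100 pc2: +4 =702
r69=1000101 pc3: +8 =710
r70=1000110 pc3: +8 =718
r71=1000111 pc4: +16 =734
r72=1001000 pc2: +4 =738
r73=1001001 pc3: +8 =746
r74=1001010 pc3: +8 =754
r75=1001011 pc4: +16 =770
r76=1001100 pc3: +8 =778
r77=1001101 pc4: +16 =794
r78=1001110 pc4: +16 =810
r79=1001111 pc5: +32 =842
r80=1010000 pc2: +4 =846
r81=1010001 pc3: +8 =854
r82=1010010 pc3: +8 =862
r83=1010011 pc4: +16 =878
r84=1010100 pc3: +8 =886
r85=1010101 pc4: +16 =902
r86=1010110 pc4: +16 =918
r87=1010111 pc5: +32 =950
r88=1011000 pc3: +8 =958
r89=1011001 pc4: +16 =974
r90=1011010 pc4: +16 =990
r91=1011011 pc5: +32 =1022
r92=1011100 pc4: +16 =1038
r93=1011101 pc5: +32 =1070
r94=1011110 pc5: +32 =1102
r95=1011111 pc6: +64 =1166
r96=1100000 pc2: +4 =1170
r97=1100001 pc3: +8 =1178
r98=1100010 pc3: +8 =1186
r99=1100011 pc4: +16 =1202
r100=1100100 pc3: +8 =1210
r101=1100101 pc4: +16 =1226
r102=1100110 pc4: +16 =1242
r103=1100111 pc5: +32 =1274
r104=1101000 pc3: +8 =1282
r105=1101001 pc4: +16 =1298
r106=1101010 pc4: +16 =1314
r107=1101011 pc5: +32 =1346
r108=1101100 pc4: +16 =1362
r109=1101101 pc5: +32 =1394
r110=1101110 pc5: +32 =1426
r111=1101111 pc6: +64 =1490
r112=1110000 pc3: +8 =1498
r113=1110001 pc4: +16 =1514

Answer: 1514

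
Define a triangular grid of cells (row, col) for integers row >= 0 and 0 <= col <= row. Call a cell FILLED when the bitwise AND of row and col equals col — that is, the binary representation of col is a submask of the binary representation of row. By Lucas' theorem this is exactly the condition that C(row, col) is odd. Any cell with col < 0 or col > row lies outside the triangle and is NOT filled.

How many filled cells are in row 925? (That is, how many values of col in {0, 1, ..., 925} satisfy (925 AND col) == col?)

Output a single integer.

925 in binary = 1110011101
popcount(925) = number of 1-bits in 1110011101 = 7
A col c satisfies (925 AND c) == c iff every set bit of c is also set in 925; each of the 7 set bits of 925 can independently be on or off in c.
count = 2^7 = 128

Answer: 128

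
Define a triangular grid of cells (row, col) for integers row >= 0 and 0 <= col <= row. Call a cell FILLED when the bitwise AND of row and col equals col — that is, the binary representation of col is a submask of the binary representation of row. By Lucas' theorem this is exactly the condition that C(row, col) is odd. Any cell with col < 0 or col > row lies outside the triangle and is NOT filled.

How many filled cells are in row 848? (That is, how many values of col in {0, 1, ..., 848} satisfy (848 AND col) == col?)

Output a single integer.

848 in binary = 1101010000
popcount(848) = number of 1-bits in 1101010000 = 4
A col c satisfies (848 AND c) == c iff every set bit of c is also set in 848; each of the 4 set bits of 848 can independently be on or off in c.
count = 2^4 = 16

Answer: 16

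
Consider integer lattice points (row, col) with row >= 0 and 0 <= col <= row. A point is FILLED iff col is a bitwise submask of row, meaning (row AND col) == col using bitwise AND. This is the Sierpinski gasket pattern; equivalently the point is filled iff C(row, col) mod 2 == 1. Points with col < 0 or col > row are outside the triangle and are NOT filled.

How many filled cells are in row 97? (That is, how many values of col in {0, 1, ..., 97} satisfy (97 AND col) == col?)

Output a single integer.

97 in binary = 1100001
popcount(97) = number of 1-bits in 1100001 = 3
A col c satisfies (97 AND c) == c iff every set bit of c is also set in 97; each of the 3 set bits of 97 can independently be on or off in c.
count = 2^3 = 8

Answer: 8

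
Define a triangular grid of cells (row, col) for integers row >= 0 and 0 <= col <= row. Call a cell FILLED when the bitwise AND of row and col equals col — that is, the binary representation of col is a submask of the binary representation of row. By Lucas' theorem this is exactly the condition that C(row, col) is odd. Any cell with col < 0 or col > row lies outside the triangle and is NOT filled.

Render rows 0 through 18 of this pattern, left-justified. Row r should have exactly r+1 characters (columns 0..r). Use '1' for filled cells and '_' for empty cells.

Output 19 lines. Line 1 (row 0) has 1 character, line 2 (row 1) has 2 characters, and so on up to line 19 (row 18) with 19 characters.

r0=0: 1
r1=1: 11
r2=10: 1_1
r3=11: 1111
r4=100: 1___1
r5=101: 11__11
r6=110: 1_1_1_1
r7=111: 11111111
r8=1000: 1_______1
r9=1001: 11______11
r10=1010: 1_1_____1_1
r11=1011: 1111____1111
r12=1100: 1___1___1___1
r13=1101: 11__11__11__11
r14=1110: 1_1_1_1_1_1_1_1
r15=1111: 1111111111111111
r16=10000: 1_______________1
r17=10001: 11______________11
r18=10010: 1_1_____________1_1

Answer: 1
11
1_1
1111
1___1
11__11
1_1_1_1
11111111
1_______1
11______11
1_1_____1_1
1111____1111
1___1___1___1
11__11__11__11
1_1_1_1_1_1_1_1
1111111111111111
1_______________1
11______________11
1_1_____________1_1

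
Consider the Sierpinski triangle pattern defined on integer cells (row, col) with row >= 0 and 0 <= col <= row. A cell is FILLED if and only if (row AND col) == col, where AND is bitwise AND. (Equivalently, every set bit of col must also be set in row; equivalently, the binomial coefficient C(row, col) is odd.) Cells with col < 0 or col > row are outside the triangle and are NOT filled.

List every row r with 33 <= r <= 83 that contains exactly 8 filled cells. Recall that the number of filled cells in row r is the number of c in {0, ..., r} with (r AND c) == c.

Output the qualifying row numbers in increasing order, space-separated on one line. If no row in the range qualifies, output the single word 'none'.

Answer: 35 37 38 41 42 44 49 50 52 56 67 69 70 73 74 76 81 82

Derivation:
Row r has 2^popcount(r) filled cells, so we need popcount(r) = log2(8) = 3.
Scan r = 33..83 and keep those with exactly 3 one-bits:
r=33=100001 popcount=2 -> skip
r=34=100010 popcount=2 -> skip
r=35=100011 popcount=3 -> KEEP
r=36=100100 popcount=2 -> skip
r=37=100101 popcount=3 -> KEEP
r=38=100110 popcount=3 -> KEEP
r=39=100111 popcount=4 -> skip
r=40=101000 popcount=2 -> skip
r=41=101001 popcount=3 -> KEEP
r=42=101010 popcount=3 -> KEEP
r=43=101011 popcount=4 -> skip
r=44=101100 popcount=3 -> KEEP
r=45=101101 popcount=4 -> skip
r=46=101110 popcount=4 -> skip
r=47=101111 popcount=5 -> skip
r=48=110000 popcount=2 -> skip
r=49=110001 popcount=3 -> KEEP
r=50=110010 popcount=3 -> KEEP
r=51=110011 popcount=4 -> skip
r=52=110100 popcount=3 -> KEEP
r=53=110101 popcount=4 -> skip
r=54=110110 popcount=4 -> skip
r=55=110111 popcount=5 -> skip
r=56=111000 popcount=3 -> KEEP
r=57=111001 popcount=4 -> skip
r=58=111010 popcount=4 -> skip
r=59=111011 popcount=5 -> skip
r=60=111100 popcount=4 -> skip
r=61=111101 popcount=5 -> skip
r=62=111110 popcount=5 -> skip
r=63=111111 popcount=6 -> skip
r=64=1000000 popcount=1 -> skip
r=65=1000001 popcount=2 -> skip
r=66=1000010 popcount=2 -> skip
r=67=1000011 popcount=3 -> KEEP
r=68=1000100 popcount=2 -> skip
r=69=1000101 popcount=3 -> KEEP
r=70=1000110 popcount=3 -> KEEP
r=71=1000111 popcount=4 -> skip
r=72=1001000 popcount=2 -> skip
r=73=1001001 popcount=3 -> KEEP
r=74=1001010 popcount=3 -> KEEP
r=75=1001011 popcount=4 -> skip
r=76=1001100 popcount=3 -> KEEP
r=77=1001101 popcount=4 -> skip
r=78=1001110 popcount=4 -> skip
r=79=1001111 popcount=5 -> skip
r=80=1010000 popcount=2 -> skip
r=81=1010001 popcount=3 -> KEEP
r=82=1010010 popcount=3 -> KEEP
r=83=1010011 popcount=4 -> skip
Kept rows: 35 37 38 41 42 44 49 50 52 56 67 69 70 73 74 76 81 82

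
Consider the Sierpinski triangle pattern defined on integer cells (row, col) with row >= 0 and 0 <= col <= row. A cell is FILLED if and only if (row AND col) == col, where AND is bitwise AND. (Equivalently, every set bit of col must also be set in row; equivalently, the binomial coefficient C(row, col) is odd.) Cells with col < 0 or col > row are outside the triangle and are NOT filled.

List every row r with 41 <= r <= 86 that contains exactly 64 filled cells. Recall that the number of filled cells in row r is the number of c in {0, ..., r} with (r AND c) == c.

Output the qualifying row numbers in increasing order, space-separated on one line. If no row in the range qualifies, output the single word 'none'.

Answer: 63

Derivation:
Row r has 2^popcount(r) filled cells, so we need popcount(r) = log2(64) = 6.
Scan r = 41..86 and keep those with exactly 6 one-bits:
r=41=101001 popcount=3 -> skip
r=42=101010 popcount=3 -> skip
r=43=101011 popcount=4 -> skip
r=44=101100 popcount=3 -> skip
r=45=101101 popcount=4 -> skip
r=46=101110 popcount=4 -> skip
r=47=101111 popcount=5 -> skip
r=48=110000 popcount=2 -> skip
r=49=110001 popcount=3 -> skip
r=50=110010 popcount=3 -> skip
r=51=110011 popcount=4 -> skip
r=52=110100 popcount=3 -> skip
r=53=110101 popcount=4 -> skip
r=54=110110 popcount=4 -> skip
r=55=110111 popcount=5 -> skip
r=56=111000 popcount=3 -> skip
r=57=111001 popcount=4 -> skip
r=58=111010 popcount=4 -> skip
r=59=111011 popcount=5 -> skip
r=60=111100 popcount=4 -> skip
r=61=111101 popcount=5 -> skip
r=62=111110 popcount=5 -> skip
r=63=111111 popcount=6 -> KEEP
r=64=1000000 popcount=1 -> skip
r=65=1000001 popcount=2 -> skip
r=66=1000010 popcount=2 -> skip
r=67=1000011 popcount=3 -> skip
r=68=1000100 popcount=2 -> skip
r=69=1000101 popcount=3 -> skip
r=70=1000110 popcount=3 -> skip
r=71=1000111 popcount=4 -> skip
r=72=1001000 popcount=2 -> skip
r=73=1001001 popcount=3 -> skip
r=74=1001010 popcount=3 -> skip
r=75=1001011 popcount=4 -> skip
r=76=1001100 popcount=3 -> skip
r=77=1001101 popcount=4 -> skip
r=78=1001110 popcount=4 -> skip
r=79=1001111 popcount=5 -> skip
r=80=1010000 popcount=2 -> skip
r=81=1010001 popcount=3 -> skip
r=82=1010010 popcount=3 -> skip
r=83=1010011 popcount=4 -> skip
r=84=1010100 popcount=3 -> skip
r=85=1010101 popcount=4 -> skip
r=86=1010110 popcount=4 -> skip
Kept rows: 63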